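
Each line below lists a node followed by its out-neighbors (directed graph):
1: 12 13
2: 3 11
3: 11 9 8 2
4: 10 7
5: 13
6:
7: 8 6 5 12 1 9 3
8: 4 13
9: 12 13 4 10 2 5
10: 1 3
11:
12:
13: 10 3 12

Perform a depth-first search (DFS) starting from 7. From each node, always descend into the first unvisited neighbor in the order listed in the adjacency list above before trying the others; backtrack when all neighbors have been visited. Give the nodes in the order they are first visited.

7, 8, 4, 10, 1, 12, 13, 3, 11, 9, 2, 5, 6

Visit 7
7 → 8
8 → 4
4 → 10
10 → 1
1 → 12
1 → 13
13 → 3
3 → 11
3 → 9
9 → 2
9 → 5
7 → 6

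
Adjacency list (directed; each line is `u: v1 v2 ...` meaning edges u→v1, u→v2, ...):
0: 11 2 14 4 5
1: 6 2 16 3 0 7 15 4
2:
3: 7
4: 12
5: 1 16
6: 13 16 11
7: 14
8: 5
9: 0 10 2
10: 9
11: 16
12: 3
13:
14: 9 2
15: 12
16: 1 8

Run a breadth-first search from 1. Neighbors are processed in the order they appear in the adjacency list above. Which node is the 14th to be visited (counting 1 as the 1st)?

5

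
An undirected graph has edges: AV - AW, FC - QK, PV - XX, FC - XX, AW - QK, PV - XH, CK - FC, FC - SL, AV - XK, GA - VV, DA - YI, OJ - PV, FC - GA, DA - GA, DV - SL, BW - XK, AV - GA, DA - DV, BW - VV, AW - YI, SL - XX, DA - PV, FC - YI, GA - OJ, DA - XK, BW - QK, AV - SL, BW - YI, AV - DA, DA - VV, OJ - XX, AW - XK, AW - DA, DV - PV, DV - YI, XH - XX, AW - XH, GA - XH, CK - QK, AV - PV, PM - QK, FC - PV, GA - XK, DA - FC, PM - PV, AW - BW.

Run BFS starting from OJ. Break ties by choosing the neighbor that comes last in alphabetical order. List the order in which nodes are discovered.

Visit OJ; enqueue XX, PV, GA → queue [XX, PV, GA]
Visit XX; enqueue XH, SL, FC → queue [PV, GA, XH, SL, FC]
Visit PV; enqueue PM, DV, DA, AV → queue [GA, XH, SL, FC, PM, DV, DA, AV]
Visit GA; enqueue XK, VV → queue [XH, SL, FC, PM, DV, DA, AV, XK, VV]
Visit XH; enqueue AW → queue [SL, FC, PM, DV, DA, AV, XK, VV, AW]
Visit SL → queue [FC, PM, DV, DA, AV, XK, VV, AW]
Visit FC; enqueue YI, QK, CK → queue [PM, DV, DA, AV, XK, VV, AW, YI, QK, CK]
Visit PM → queue [DV, DA, AV, XK, VV, AW, YI, QK, CK]
Visit DV → queue [DA, AV, XK, VV, AW, YI, QK, CK]
Visit DA → queue [AV, XK, VV, AW, YI, QK, CK]
Visit AV → queue [XK, VV, AW, YI, QK, CK]
Visit XK; enqueue BW → queue [VV, AW, YI, QK, CK, BW]
Visit VV → queue [AW, YI, QK, CK, BW]
Visit AW → queue [YI, QK, CK, BW]
Visit YI → queue [QK, CK, BW]
Visit QK → queue [CK, BW]
Visit CK → queue [BW]
Visit BW → queue []

OJ -> XX -> PV -> GA -> XH -> SL -> FC -> PM -> DV -> DA -> AV -> XK -> VV -> AW -> YI -> QK -> CK -> BW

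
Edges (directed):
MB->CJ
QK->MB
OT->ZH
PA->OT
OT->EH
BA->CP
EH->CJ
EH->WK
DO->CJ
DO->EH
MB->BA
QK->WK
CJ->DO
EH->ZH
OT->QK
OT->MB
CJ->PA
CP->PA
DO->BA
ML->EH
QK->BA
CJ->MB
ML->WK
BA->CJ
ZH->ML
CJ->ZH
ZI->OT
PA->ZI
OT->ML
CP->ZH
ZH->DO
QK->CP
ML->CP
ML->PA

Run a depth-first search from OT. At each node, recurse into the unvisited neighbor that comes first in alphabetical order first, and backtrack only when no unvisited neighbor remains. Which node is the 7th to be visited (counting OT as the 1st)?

Visit OT
OT → EH
EH → CJ
CJ → DO
DO → BA
BA → CP
CP → PA
PA → ZI
CP → ZH
ZH → ML
ML → WK
CJ → MB
OT → QK

Visit order: OT, EH, CJ, DO, BA, CP, PA, ZI, ZH, ML, WK, MB, QK

PA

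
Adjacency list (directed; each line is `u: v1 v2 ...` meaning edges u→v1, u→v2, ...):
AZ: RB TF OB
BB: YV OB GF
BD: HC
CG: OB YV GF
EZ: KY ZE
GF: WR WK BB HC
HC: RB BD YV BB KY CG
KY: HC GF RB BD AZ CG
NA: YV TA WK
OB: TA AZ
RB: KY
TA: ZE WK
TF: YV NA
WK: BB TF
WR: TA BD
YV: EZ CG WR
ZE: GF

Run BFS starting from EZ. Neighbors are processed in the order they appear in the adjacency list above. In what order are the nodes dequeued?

EZ KY ZE HC GF RB BD AZ CG YV BB WR WK TF OB TA NA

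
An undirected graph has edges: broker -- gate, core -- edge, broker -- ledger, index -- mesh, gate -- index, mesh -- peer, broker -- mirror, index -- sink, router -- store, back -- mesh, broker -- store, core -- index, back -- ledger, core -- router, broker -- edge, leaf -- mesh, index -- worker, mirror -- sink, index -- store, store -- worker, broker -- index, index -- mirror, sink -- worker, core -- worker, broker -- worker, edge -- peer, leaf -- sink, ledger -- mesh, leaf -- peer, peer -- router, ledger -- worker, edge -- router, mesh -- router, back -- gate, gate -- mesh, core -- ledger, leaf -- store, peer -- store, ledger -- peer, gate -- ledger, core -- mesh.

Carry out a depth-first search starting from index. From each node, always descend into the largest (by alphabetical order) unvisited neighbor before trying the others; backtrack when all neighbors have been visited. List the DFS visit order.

index -> worker -> store -> router -> peer -> mesh -> ledger -> gate -> broker -> mirror -> sink -> leaf -> edge -> core -> back

Visit index
index → worker
worker → store
store → router
router → peer
peer → mesh
mesh → ledger
ledger → gate
gate → broker
broker → mirror
mirror → sink
sink → leaf
broker → edge
edge → core
gate → back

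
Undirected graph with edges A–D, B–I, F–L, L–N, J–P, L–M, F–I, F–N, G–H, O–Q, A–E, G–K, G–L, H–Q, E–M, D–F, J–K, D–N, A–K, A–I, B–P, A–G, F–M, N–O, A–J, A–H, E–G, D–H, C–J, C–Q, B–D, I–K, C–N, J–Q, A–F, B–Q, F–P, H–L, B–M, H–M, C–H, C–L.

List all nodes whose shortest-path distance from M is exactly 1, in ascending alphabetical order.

B, E, F, H, L

Level 0: M
Level 1: B, E, F, H, L
Level 2: A, C, D, G, I, N, P, Q
Level 3: J, K, O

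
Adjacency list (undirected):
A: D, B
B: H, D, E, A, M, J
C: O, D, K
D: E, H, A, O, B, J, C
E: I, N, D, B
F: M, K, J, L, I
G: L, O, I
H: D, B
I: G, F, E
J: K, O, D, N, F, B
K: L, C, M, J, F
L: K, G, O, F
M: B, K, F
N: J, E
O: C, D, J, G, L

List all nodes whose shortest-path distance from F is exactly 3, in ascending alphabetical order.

A, H

Level 0: F
Level 1: I, J, K, L, M
Level 2: B, C, D, E, G, N, O
Level 3: A, H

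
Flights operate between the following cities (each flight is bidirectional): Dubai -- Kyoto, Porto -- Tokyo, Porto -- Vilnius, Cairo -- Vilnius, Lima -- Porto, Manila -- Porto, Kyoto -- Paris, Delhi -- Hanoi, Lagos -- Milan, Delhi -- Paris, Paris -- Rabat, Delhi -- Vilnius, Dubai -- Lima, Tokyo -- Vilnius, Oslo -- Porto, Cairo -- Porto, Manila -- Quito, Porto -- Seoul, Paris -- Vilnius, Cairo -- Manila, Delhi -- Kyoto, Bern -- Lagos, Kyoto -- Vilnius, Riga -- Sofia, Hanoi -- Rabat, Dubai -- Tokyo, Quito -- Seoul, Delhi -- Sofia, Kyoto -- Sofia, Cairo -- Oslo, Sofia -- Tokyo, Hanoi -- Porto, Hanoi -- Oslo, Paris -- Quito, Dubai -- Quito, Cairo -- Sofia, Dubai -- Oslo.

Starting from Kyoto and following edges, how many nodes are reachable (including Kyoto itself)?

17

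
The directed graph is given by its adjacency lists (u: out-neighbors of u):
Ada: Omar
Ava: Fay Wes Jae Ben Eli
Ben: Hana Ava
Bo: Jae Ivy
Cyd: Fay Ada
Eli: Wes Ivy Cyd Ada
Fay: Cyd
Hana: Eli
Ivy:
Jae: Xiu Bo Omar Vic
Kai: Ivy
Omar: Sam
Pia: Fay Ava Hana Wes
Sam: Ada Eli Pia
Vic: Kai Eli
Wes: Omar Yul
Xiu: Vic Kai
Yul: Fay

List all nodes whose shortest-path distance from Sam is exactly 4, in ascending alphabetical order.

Level 0: Sam
Level 1: Ada, Eli, Pia
Level 2: Ava, Cyd, Fay, Hana, Ivy, Omar, Wes
Level 3: Ben, Jae, Yul
Level 4: Bo, Vic, Xiu
Level 5: Kai

Bo, Vic, Xiu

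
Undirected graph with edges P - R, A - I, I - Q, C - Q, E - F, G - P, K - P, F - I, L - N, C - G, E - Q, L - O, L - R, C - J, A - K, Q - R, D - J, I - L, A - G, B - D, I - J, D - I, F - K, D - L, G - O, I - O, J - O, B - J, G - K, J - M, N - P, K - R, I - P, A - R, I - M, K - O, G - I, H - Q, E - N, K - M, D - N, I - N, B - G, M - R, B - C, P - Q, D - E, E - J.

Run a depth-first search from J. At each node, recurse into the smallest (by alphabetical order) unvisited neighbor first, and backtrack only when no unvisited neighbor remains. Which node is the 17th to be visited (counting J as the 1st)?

H

Visit J
J → B
B → C
C → G
G → A
A → I
I → D
D → E
E → F
F → K
K → M
M → R
R → L
L → N
N → P
P → Q
Q → H
L → O

Visit order: J, B, C, G, A, I, D, E, F, K, M, R, L, N, P, Q, H, O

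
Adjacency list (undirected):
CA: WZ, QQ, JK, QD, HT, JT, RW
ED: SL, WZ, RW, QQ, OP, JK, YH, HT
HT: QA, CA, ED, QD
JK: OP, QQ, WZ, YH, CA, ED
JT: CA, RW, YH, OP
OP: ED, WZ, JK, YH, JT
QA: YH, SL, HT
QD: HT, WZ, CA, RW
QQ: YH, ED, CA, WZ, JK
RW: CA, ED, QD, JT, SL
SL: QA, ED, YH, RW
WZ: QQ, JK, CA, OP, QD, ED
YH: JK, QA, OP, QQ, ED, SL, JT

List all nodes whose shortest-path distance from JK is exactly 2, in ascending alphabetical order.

Level 0: JK
Level 1: CA, ED, OP, QQ, WZ, YH
Level 2: HT, JT, QA, QD, RW, SL

HT, JT, QA, QD, RW, SL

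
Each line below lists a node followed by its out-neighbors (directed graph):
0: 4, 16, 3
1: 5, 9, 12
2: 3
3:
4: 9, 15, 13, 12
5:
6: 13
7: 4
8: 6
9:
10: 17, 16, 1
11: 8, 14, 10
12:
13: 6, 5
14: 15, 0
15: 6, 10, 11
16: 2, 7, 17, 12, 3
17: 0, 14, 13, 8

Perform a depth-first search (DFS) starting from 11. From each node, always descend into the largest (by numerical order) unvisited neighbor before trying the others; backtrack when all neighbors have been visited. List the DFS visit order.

Visit 11
11 → 14
14 → 15
15 → 10
10 → 17
17 → 13
13 → 6
13 → 5
17 → 8
17 → 0
0 → 16
16 → 12
16 → 7
7 → 4
4 → 9
16 → 3
16 → 2
10 → 1

11 14 15 10 17 13 6 5 8 0 16 12 7 4 9 3 2 1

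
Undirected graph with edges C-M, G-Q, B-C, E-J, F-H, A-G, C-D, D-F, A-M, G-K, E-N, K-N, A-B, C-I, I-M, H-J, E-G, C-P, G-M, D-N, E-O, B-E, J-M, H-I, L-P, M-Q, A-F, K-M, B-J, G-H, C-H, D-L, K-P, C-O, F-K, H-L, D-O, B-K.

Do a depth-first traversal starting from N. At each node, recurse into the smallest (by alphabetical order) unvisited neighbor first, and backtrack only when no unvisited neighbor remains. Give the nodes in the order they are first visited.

Visit N
N → D
D → C
C → B
B → A
A → F
F → H
H → G
G → E
E → J
J → M
M → I
M → K
K → P
P → L
M → Q
E → O

N → D → C → B → A → F → H → G → E → J → M → I → K → P → L → Q → O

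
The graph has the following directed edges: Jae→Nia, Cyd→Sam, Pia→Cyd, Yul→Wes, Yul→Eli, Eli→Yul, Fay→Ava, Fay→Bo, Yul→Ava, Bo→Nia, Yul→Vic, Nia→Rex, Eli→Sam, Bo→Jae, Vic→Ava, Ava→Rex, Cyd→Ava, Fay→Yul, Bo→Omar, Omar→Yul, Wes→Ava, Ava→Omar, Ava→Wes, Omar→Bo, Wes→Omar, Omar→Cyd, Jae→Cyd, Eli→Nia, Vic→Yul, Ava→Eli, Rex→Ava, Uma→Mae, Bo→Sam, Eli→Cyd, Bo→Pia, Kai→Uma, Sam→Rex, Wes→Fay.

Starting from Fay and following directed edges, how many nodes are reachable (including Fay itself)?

14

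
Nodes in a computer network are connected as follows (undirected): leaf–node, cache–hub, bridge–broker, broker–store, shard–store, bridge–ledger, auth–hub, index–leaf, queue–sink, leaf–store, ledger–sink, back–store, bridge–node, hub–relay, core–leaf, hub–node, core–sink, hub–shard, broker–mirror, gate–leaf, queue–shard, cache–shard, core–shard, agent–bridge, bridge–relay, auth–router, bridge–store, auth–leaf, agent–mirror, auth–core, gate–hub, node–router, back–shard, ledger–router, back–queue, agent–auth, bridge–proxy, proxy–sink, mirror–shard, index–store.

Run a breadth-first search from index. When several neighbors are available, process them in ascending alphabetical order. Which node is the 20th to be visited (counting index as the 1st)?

mirror

Visit index; enqueue leaf, store → queue [leaf, store]
Visit leaf; enqueue auth, core, gate, node → queue [store, auth, core, gate, node]
Visit store; enqueue back, bridge, broker, shard → queue [auth, core, gate, node, back, bridge, broker, shard]
Visit auth; enqueue agent, hub, router → queue [core, gate, node, back, bridge, broker, shard, agent, hub, router]
Visit core; enqueue sink → queue [gate, node, back, bridge, broker, shard, agent, hub, router, sink]
Visit gate → queue [node, back, bridge, broker, shard, agent, hub, router, sink]
Visit node → queue [back, bridge, broker, shard, agent, hub, router, sink]
Visit back; enqueue queue → queue [bridge, broker, shard, agent, hub, router, sink, queue]
Visit bridge; enqueue ledger, proxy, relay → queue [broker, shard, agent, hub, router, sink, queue, ledger, proxy, relay]
Visit broker; enqueue mirror → queue [shard, agent, hub, router, sink, queue, ledger, proxy, relay, mirror]
Visit shard; enqueue cache → queue [agent, hub, router, sink, queue, ledger, proxy, relay, mirror, cache]
Visit agent → queue [hub, router, sink, queue, ledger, proxy, relay, mirror, cache]
Visit hub → queue [router, sink, queue, ledger, proxy, relay, mirror, cache]
Visit router → queue [sink, queue, ledger, proxy, relay, mirror, cache]
Visit sink → queue [queue, ledger, proxy, relay, mirror, cache]
Visit queue → queue [ledger, proxy, relay, mirror, cache]
Visit ledger → queue [proxy, relay, mirror, cache]
Visit proxy → queue [relay, mirror, cache]
Visit relay → queue [mirror, cache]
Visit mirror → queue [cache]
Visit cache → queue []

Visit order: index, leaf, store, auth, core, gate, node, back, bridge, broker, shard, agent, hub, router, sink, queue, ledger, proxy, relay, mirror, cache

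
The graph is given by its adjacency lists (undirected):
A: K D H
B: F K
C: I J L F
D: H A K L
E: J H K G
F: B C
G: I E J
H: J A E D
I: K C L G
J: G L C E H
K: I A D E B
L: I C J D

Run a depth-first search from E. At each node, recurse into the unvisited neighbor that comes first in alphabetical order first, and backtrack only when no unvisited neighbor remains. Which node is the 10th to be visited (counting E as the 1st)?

Visit E
E → G
G → I
I → C
C → F
F → B
B → K
K → A
A → D
D → H
H → J
J → L

Visit order: E, G, I, C, F, B, K, A, D, H, J, L

H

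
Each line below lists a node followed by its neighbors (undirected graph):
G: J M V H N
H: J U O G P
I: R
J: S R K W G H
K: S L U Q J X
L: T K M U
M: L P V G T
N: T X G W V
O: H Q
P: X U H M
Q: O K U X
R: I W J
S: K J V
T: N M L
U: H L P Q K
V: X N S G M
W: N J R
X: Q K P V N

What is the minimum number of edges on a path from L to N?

2

Level 0: L
Level 1: K, M, T, U
Level 2: G, H, J, N, P, Q, S, V, X
Level 3: O, R, W
Level 4: I
N first appears at level 2.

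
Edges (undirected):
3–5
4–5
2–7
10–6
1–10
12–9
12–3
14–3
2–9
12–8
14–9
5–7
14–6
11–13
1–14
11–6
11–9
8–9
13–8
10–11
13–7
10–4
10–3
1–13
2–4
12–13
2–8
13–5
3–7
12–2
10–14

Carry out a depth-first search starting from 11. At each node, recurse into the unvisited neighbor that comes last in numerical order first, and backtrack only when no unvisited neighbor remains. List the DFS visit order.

Visit 11
11 → 13
13 → 12
12 → 9
9 → 14
14 → 10
10 → 6
10 → 4
4 → 5
5 → 7
7 → 3
7 → 2
2 → 8
10 → 1

11 -> 13 -> 12 -> 9 -> 14 -> 10 -> 6 -> 4 -> 5 -> 7 -> 3 -> 2 -> 8 -> 1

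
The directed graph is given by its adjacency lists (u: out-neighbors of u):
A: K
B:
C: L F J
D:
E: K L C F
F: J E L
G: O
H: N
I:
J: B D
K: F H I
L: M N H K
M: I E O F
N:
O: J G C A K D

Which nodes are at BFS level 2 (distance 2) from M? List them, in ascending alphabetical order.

A, C, D, G, J, K, L

Level 0: M
Level 1: E, F, I, O
Level 2: A, C, D, G, J, K, L
Level 3: B, H, N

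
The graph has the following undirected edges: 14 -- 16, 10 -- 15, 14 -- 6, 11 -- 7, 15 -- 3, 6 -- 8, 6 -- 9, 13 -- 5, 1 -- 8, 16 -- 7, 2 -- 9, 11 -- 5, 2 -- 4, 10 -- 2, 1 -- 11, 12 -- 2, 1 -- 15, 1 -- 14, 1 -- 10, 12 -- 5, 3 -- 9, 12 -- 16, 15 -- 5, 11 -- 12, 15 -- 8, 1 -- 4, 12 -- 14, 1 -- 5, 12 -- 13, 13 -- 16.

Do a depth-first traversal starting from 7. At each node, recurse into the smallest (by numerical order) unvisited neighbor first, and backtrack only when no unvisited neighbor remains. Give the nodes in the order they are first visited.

Visit 7
7 → 11
11 → 1
1 → 4
4 → 2
2 → 9
9 → 3
3 → 15
15 → 5
5 → 12
12 → 13
13 → 16
16 → 14
14 → 6
6 → 8
15 → 10

7 11 1 4 2 9 3 15 5 12 13 16 14 6 8 10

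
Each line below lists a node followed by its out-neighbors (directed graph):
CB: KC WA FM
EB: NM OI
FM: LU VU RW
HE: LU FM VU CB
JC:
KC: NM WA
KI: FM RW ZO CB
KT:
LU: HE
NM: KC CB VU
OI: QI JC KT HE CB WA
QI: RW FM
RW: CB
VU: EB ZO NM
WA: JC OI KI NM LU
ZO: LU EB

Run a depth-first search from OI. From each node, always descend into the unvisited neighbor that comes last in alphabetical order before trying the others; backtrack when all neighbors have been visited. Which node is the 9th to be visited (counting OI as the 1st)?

RW

Visit OI
OI → WA
WA → NM
NM → VU
VU → ZO
ZO → LU
LU → HE
HE → FM
FM → RW
RW → CB
CB → KC
ZO → EB
WA → KI
WA → JC
OI → QI
OI → KT

Visit order: OI, WA, NM, VU, ZO, LU, HE, FM, RW, CB, KC, EB, KI, JC, QI, KT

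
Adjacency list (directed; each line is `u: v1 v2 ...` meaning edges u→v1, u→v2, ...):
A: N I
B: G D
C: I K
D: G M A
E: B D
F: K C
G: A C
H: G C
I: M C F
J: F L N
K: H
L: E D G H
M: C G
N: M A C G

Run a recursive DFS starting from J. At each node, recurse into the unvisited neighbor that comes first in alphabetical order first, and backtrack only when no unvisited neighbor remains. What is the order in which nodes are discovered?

Visit J
J → F
F → C
C → I
I → M
M → G
G → A
A → N
C → K
K → H
J → L
L → D
L → E
E → B

J, F, C, I, M, G, A, N, K, H, L, D, E, B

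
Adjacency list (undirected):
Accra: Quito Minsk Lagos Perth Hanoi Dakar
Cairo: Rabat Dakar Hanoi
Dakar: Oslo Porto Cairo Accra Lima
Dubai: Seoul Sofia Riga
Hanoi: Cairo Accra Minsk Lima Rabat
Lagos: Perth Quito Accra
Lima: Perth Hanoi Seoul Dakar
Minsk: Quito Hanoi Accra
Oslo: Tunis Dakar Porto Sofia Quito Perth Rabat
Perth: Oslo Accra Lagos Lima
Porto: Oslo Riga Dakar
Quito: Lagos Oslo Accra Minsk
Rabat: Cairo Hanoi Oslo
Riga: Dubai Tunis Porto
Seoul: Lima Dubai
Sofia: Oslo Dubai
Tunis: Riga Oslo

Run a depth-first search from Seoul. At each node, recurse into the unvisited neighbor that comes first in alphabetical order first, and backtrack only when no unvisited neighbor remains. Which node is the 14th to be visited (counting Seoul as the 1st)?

Minsk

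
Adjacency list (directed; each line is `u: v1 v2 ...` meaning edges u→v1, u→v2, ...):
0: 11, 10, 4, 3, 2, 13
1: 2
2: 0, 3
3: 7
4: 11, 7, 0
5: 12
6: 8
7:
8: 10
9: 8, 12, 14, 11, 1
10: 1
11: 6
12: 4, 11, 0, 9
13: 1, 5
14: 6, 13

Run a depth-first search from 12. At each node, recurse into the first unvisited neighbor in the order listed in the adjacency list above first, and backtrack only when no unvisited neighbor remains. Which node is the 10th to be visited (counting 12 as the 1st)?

3

Visit 12
12 → 4
4 → 11
11 → 6
6 → 8
8 → 10
10 → 1
1 → 2
2 → 0
0 → 3
3 → 7
0 → 13
13 → 5
12 → 9
9 → 14

Visit order: 12, 4, 11, 6, 8, 10, 1, 2, 0, 3, 7, 13, 5, 9, 14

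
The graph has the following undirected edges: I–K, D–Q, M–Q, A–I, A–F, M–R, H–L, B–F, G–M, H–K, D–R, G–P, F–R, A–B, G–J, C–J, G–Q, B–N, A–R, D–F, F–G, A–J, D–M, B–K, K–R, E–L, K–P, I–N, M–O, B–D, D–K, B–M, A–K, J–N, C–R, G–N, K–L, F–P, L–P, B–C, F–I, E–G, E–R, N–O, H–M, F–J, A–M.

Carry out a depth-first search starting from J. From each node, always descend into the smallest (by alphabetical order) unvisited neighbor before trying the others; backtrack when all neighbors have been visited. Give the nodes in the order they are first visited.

Visit J
J → A
A → B
B → C
C → R
R → D
D → F
F → G
G → E
E → L
L → H
H → K
K → I
I → N
N → O
O → M
M → Q
K → P

J → A → B → C → R → D → F → G → E → L → H → K → I → N → O → M → Q → P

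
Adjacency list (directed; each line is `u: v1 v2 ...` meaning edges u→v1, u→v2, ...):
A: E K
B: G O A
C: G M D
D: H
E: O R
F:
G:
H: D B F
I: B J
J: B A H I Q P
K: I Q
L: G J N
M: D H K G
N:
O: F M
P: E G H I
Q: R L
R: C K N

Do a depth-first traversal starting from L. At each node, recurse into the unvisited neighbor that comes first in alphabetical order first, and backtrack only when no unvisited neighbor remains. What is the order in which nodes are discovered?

L -> G -> J -> A -> E -> O -> F -> M -> D -> H -> B -> K -> I -> Q -> R -> C -> N -> P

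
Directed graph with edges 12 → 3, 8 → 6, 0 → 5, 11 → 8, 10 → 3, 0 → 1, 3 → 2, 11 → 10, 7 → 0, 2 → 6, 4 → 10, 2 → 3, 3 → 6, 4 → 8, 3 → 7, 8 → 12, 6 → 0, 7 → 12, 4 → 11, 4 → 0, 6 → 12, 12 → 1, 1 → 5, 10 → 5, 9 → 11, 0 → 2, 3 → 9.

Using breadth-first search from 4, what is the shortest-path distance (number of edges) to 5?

2

Level 0: 4
Level 1: 0, 8, 10, 11
Level 2: 1, 2, 3, 5, 6, 12
Level 3: 7, 9
5 first appears at level 2.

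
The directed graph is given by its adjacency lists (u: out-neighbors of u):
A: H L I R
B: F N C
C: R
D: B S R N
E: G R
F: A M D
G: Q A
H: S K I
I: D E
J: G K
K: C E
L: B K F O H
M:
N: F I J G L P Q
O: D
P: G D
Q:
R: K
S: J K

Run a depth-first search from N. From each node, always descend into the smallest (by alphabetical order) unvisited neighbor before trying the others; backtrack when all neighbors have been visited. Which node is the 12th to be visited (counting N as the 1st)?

G

Visit N
N → F
F → A
A → H
H → I
I → D
D → B
B → C
C → R
R → K
K → E
E → G
G → Q
D → S
S → J
A → L
L → O
F → M
N → P

Visit order: N, F, A, H, I, D, B, C, R, K, E, G, Q, S, J, L, O, M, P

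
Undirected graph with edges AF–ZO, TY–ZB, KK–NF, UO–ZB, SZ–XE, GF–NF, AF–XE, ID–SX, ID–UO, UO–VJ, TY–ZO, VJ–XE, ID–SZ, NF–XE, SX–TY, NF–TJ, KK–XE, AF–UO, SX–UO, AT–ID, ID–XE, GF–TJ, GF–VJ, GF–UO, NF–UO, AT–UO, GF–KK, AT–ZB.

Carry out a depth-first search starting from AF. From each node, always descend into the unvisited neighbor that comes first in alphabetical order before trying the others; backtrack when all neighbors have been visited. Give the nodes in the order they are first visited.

AF → UO → AT → ID → SX → TY → ZB → ZO → SZ → XE → KK → GF → NF → TJ → VJ

Visit AF
AF → UO
UO → AT
AT → ID
ID → SX
SX → TY
TY → ZB
TY → ZO
ID → SZ
SZ → XE
XE → KK
KK → GF
GF → NF
NF → TJ
GF → VJ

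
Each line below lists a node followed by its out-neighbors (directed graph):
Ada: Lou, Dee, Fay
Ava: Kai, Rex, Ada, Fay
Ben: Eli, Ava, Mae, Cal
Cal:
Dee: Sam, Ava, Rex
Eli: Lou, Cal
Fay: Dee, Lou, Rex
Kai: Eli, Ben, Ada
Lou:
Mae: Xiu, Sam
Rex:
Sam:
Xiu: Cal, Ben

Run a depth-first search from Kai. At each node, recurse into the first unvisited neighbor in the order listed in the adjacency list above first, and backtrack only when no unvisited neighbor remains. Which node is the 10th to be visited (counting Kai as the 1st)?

Sam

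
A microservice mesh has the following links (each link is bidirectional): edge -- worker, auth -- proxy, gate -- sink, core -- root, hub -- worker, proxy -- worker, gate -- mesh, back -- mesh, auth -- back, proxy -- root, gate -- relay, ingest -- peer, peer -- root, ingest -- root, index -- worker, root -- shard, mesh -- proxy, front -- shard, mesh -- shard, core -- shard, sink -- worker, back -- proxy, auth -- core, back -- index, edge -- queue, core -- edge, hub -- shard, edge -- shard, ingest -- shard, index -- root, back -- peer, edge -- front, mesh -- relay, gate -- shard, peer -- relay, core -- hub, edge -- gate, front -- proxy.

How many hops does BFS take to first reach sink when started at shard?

2

Level 0: shard
Level 1: core, edge, front, gate, hub, ingest, mesh, root
Level 2: auth, back, index, peer, proxy, queue, relay, sink, worker
sink first appears at level 2.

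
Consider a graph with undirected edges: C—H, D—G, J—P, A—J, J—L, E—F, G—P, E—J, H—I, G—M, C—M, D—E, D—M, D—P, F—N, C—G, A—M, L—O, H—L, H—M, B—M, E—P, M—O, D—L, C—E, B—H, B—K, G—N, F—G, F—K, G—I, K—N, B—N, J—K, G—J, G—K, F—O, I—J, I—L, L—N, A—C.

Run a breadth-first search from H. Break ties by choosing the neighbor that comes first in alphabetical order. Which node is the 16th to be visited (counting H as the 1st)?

P

Visit H; enqueue B, C, I, L, M → queue [B, C, I, L, M]
Visit B; enqueue K, N → queue [C, I, L, M, K, N]
Visit C; enqueue A, E, G → queue [I, L, M, K, N, A, E, G]
Visit I; enqueue J → queue [L, M, K, N, A, E, G, J]
Visit L; enqueue D, O → queue [M, K, N, A, E, G, J, D, O]
Visit M → queue [K, N, A, E, G, J, D, O]
Visit K; enqueue F → queue [N, A, E, G, J, D, O, F]
Visit N → queue [A, E, G, J, D, O, F]
Visit A → queue [E, G, J, D, O, F]
Visit E; enqueue P → queue [G, J, D, O, F, P]
Visit G → queue [J, D, O, F, P]
Visit J → queue [D, O, F, P]
Visit D → queue [O, F, P]
Visit O → queue [F, P]
Visit F → queue [P]
Visit P → queue []

Visit order: H, B, C, I, L, M, K, N, A, E, G, J, D, O, F, P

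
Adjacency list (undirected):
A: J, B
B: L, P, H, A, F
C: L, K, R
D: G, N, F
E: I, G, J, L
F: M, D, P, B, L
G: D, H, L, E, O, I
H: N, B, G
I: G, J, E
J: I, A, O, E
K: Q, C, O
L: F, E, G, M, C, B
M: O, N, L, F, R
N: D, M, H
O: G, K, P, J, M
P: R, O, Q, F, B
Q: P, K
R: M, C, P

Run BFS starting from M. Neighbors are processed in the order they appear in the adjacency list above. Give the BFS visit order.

M → O → N → L → F → R → G → K → P → J → D → H → E → C → B → I → Q → A

Visit M; enqueue O, N, L, F, R → queue [O, N, L, F, R]
Visit O; enqueue G, K, P, J → queue [N, L, F, R, G, K, P, J]
Visit N; enqueue D, H → queue [L, F, R, G, K, P, J, D, H]
Visit L; enqueue E, C, B → queue [F, R, G, K, P, J, D, H, E, C, B]
Visit F → queue [R, G, K, P, J, D, H, E, C, B]
Visit R → queue [G, K, P, J, D, H, E, C, B]
Visit G; enqueue I → queue [K, P, J, D, H, E, C, B, I]
Visit K; enqueue Q → queue [P, J, D, H, E, C, B, I, Q]
Visit P → queue [J, D, H, E, C, B, I, Q]
Visit J; enqueue A → queue [D, H, E, C, B, I, Q, A]
Visit D → queue [H, E, C, B, I, Q, A]
Visit H → queue [E, C, B, I, Q, A]
Visit E → queue [C, B, I, Q, A]
Visit C → queue [B, I, Q, A]
Visit B → queue [I, Q, A]
Visit I → queue [Q, A]
Visit Q → queue [A]
Visit A → queue []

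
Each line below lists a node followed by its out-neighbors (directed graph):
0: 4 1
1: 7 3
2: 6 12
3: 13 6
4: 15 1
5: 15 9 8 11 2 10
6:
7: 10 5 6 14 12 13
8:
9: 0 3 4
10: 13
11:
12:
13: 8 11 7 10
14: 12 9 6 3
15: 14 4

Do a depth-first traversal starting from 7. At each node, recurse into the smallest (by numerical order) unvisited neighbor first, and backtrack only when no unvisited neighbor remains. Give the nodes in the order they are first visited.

Visit 7
7 → 5
5 → 2
2 → 6
2 → 12
5 → 8
5 → 9
9 → 0
0 → 1
1 → 3
3 → 13
13 → 10
13 → 11
0 → 4
4 → 15
15 → 14

7, 5, 2, 6, 12, 8, 9, 0, 1, 3, 13, 10, 11, 4, 15, 14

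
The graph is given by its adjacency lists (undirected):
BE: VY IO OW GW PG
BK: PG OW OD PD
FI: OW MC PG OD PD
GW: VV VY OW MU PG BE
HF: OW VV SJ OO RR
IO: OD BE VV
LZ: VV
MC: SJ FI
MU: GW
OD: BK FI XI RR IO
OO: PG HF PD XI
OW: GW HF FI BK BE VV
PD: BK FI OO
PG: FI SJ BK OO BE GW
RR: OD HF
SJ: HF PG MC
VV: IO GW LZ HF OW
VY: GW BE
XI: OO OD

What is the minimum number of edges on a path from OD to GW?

Level 0: OD
Level 1: BK, FI, IO, RR, XI
Level 2: BE, HF, MC, OO, OW, PD, PG, VV
Level 3: GW, LZ, SJ, VY
Level 4: MU
GW first appears at level 3.

3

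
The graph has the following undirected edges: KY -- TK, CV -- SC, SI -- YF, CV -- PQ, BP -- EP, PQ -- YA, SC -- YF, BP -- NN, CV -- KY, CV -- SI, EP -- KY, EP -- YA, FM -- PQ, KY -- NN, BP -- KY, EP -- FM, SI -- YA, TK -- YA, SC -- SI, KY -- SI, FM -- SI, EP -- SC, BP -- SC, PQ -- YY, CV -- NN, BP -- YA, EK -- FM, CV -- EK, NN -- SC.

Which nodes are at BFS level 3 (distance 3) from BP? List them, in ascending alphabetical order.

Level 0: BP
Level 1: EP, KY, NN, SC, YA
Level 2: CV, FM, PQ, SI, TK, YF
Level 3: EK, YY

EK, YY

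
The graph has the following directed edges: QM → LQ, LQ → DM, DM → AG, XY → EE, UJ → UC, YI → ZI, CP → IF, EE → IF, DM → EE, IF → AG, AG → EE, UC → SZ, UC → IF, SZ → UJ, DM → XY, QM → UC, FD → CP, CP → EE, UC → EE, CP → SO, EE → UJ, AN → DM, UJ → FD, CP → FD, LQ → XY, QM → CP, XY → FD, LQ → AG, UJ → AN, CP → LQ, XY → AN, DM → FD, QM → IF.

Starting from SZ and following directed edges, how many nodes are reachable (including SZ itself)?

13

BFS from SZ visits: SZ, UJ, UC, FD, AN, IF, EE, CP, DM, AG, SO, LQ, XY
Reachable nodes: 13 of 16 total.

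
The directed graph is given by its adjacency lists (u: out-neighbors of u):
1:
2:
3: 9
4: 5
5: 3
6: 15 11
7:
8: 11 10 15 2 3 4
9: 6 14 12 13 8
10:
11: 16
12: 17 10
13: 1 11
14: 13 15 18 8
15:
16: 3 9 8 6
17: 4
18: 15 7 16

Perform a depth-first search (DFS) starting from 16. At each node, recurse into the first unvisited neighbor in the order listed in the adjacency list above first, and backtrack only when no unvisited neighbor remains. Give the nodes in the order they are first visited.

Visit 16
16 → 3
3 → 9
9 → 6
6 → 15
6 → 11
9 → 14
14 → 13
13 → 1
14 → 18
18 → 7
14 → 8
8 → 10
8 → 2
8 → 4
4 → 5
9 → 12
12 → 17

16, 3, 9, 6, 15, 11, 14, 13, 1, 18, 7, 8, 10, 2, 4, 5, 12, 17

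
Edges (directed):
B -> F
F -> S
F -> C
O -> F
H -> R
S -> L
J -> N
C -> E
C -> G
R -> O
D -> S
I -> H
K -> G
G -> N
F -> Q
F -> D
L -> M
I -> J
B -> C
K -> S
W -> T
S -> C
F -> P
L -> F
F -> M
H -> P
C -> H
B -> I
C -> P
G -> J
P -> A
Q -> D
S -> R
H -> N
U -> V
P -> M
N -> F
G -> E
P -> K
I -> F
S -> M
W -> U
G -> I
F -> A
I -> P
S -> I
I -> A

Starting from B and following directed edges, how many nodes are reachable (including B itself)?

BFS from B visits: B, I, F, C, P, J, H, A, S, Q, M, D, G, E, K, N, R, L, O
Reachable nodes: 19 of 23 total.

19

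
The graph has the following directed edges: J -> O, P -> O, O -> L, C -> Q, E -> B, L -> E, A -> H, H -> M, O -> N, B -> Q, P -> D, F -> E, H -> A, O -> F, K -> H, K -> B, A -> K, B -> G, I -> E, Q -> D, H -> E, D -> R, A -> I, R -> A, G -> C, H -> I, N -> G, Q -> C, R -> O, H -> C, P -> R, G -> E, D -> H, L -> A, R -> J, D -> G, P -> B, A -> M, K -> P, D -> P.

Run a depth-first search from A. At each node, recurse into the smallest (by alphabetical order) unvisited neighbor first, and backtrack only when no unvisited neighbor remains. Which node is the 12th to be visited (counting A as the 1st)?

Visit A
A → H
H → C
C → Q
Q → D
D → G
G → E
E → B
D → P
P → O
O → F
O → L
O → N
P → R
R → J
H → I
H → M
A → K

Visit order: A, H, C, Q, D, G, E, B, P, O, F, L, N, R, J, I, M, K

L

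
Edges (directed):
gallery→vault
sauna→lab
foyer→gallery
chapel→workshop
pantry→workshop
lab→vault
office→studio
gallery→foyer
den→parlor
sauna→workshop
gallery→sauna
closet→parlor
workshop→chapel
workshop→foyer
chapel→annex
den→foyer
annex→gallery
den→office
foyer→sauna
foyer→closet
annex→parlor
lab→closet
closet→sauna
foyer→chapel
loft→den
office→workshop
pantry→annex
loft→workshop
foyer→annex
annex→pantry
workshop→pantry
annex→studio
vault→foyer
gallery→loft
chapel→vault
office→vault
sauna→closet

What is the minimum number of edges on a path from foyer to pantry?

Level 0: foyer
Level 1: annex, chapel, closet, gallery, sauna
Level 2: lab, loft, pantry, parlor, studio, vault, workshop
Level 3: den
Level 4: office
pantry first appears at level 2.

2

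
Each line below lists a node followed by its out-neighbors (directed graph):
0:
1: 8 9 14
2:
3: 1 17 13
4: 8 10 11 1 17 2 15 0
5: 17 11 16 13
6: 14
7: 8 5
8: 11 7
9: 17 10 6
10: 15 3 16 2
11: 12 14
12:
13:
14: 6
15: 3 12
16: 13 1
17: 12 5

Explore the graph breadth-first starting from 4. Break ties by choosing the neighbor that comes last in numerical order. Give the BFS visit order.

4, 17, 15, 11, 10, 8, 2, 1, 0, 12, 5, 3, 14, 16, 7, 9, 13, 6

Visit 4; enqueue 17, 15, 11, 10, 8, 2, 1, 0 → queue [17, 15, 11, 10, 8, 2, 1, 0]
Visit 17; enqueue 12, 5 → queue [15, 11, 10, 8, 2, 1, 0, 12, 5]
Visit 15; enqueue 3 → queue [11, 10, 8, 2, 1, 0, 12, 5, 3]
Visit 11; enqueue 14 → queue [10, 8, 2, 1, 0, 12, 5, 3, 14]
Visit 10; enqueue 16 → queue [8, 2, 1, 0, 12, 5, 3, 14, 16]
Visit 8; enqueue 7 → queue [2, 1, 0, 12, 5, 3, 14, 16, 7]
Visit 2 → queue [1, 0, 12, 5, 3, 14, 16, 7]
Visit 1; enqueue 9 → queue [0, 12, 5, 3, 14, 16, 7, 9]
Visit 0 → queue [12, 5, 3, 14, 16, 7, 9]
Visit 12 → queue [5, 3, 14, 16, 7, 9]
Visit 5; enqueue 13 → queue [3, 14, 16, 7, 9, 13]
Visit 3 → queue [14, 16, 7, 9, 13]
Visit 14; enqueue 6 → queue [16, 7, 9, 13, 6]
Visit 16 → queue [7, 9, 13, 6]
Visit 7 → queue [9, 13, 6]
Visit 9 → queue [13, 6]
Visit 13 → queue [6]
Visit 6 → queue []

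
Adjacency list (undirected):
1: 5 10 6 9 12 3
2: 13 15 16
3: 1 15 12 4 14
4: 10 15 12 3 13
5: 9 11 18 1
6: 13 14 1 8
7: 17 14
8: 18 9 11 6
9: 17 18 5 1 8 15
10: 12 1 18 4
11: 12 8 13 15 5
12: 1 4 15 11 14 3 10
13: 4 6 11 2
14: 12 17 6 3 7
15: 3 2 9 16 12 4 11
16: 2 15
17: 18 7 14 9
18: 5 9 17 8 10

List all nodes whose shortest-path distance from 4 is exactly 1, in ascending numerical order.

3, 10, 12, 13, 15

Level 0: 4
Level 1: 3, 10, 12, 13, 15
Level 2: 1, 2, 6, 9, 11, 14, 16, 18
Level 3: 5, 7, 8, 17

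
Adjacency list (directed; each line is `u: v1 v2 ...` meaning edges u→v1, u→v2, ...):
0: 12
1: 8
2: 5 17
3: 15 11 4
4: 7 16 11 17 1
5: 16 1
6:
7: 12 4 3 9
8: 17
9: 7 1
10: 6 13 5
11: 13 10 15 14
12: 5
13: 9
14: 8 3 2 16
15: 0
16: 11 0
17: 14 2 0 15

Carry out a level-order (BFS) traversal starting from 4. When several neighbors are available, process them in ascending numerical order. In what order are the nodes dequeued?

4, 1, 7, 11, 16, 17, 8, 3, 9, 12, 10, 13, 14, 15, 0, 2, 5, 6

Visit 4; enqueue 1, 7, 11, 16, 17 → queue [1, 7, 11, 16, 17]
Visit 1; enqueue 8 → queue [7, 11, 16, 17, 8]
Visit 7; enqueue 3, 9, 12 → queue [11, 16, 17, 8, 3, 9, 12]
Visit 11; enqueue 10, 13, 14, 15 → queue [16, 17, 8, 3, 9, 12, 10, 13, 14, 15]
Visit 16; enqueue 0 → queue [17, 8, 3, 9, 12, 10, 13, 14, 15, 0]
Visit 17; enqueue 2 → queue [8, 3, 9, 12, 10, 13, 14, 15, 0, 2]
Visit 8 → queue [3, 9, 12, 10, 13, 14, 15, 0, 2]
Visit 3 → queue [9, 12, 10, 13, 14, 15, 0, 2]
Visit 9 → queue [12, 10, 13, 14, 15, 0, 2]
Visit 12; enqueue 5 → queue [10, 13, 14, 15, 0, 2, 5]
Visit 10; enqueue 6 → queue [13, 14, 15, 0, 2, 5, 6]
Visit 13 → queue [14, 15, 0, 2, 5, 6]
Visit 14 → queue [15, 0, 2, 5, 6]
Visit 15 → queue [0, 2, 5, 6]
Visit 0 → queue [2, 5, 6]
Visit 2 → queue [5, 6]
Visit 5 → queue [6]
Visit 6 → queue []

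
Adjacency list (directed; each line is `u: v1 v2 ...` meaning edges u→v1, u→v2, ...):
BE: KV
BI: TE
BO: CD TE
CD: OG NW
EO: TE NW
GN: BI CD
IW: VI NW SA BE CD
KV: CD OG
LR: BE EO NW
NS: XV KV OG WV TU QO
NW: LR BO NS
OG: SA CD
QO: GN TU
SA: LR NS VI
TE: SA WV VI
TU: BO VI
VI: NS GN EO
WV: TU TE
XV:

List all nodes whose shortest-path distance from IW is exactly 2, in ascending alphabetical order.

BO, EO, GN, KV, LR, NS, OG

Level 0: IW
Level 1: BE, CD, NW, SA, VI
Level 2: BO, EO, GN, KV, LR, NS, OG
Level 3: BI, QO, TE, TU, WV, XV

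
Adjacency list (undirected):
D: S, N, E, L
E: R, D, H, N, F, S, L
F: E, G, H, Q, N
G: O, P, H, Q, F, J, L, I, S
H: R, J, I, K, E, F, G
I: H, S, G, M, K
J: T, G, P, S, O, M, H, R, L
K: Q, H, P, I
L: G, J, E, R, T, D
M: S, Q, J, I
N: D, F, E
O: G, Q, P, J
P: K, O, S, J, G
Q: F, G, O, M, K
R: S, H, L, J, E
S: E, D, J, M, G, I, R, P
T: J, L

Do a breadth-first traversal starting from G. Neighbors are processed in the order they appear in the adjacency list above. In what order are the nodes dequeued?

G, O, P, H, Q, F, J, L, I, S, K, R, E, M, N, T, D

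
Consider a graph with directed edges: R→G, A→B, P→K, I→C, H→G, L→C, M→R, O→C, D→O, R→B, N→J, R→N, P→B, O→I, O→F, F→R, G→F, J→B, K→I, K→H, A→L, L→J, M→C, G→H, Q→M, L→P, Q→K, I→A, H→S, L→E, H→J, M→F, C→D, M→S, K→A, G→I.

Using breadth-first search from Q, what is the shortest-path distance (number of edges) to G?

Level 0: Q
Level 1: K, M
Level 2: A, C, F, H, I, R, S
Level 3: B, D, G, J, L, N
Level 4: E, O, P
G first appears at level 3.

3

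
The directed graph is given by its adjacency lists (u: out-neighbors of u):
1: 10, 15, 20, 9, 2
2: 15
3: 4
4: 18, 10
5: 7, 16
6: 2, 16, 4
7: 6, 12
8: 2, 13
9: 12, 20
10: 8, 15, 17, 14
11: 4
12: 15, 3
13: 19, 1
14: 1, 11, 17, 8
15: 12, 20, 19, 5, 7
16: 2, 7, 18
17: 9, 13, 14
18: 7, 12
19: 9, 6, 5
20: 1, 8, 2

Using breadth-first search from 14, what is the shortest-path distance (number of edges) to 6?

4

Level 0: 14
Level 1: 1, 8, 11, 17
Level 2: 2, 4, 9, 10, 13, 15, 20
Level 3: 5, 7, 12, 18, 19
Level 4: 3, 6, 16
6 first appears at level 4.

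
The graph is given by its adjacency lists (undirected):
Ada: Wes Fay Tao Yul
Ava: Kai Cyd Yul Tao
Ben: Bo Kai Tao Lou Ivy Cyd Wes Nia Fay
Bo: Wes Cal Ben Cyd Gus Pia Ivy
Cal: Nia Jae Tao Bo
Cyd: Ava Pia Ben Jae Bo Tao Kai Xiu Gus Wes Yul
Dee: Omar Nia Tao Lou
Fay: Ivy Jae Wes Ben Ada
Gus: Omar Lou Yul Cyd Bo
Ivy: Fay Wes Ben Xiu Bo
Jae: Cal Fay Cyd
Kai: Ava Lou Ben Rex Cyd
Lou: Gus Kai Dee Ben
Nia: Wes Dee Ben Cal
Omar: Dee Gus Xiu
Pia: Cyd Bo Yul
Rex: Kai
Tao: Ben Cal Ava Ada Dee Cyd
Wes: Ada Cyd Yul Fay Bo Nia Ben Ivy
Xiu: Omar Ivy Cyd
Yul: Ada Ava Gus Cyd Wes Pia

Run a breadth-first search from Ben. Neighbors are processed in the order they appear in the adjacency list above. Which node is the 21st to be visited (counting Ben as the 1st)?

Visit Ben; enqueue Bo, Kai, Tao, Lou, Ivy, Cyd, Wes, Nia, Fay → queue [Bo, Kai, Tao, Lou, Ivy, Cyd, Wes, Nia, Fay]
Visit Bo; enqueue Cal, Gus, Pia → queue [Kai, Tao, Lou, Ivy, Cyd, Wes, Nia, Fay, Cal, Gus, Pia]
Visit Kai; enqueue Ava, Rex → queue [Tao, Lou, Ivy, Cyd, Wes, Nia, Fay, Cal, Gus, Pia, Ava, Rex]
Visit Tao; enqueue Ada, Dee → queue [Lou, Ivy, Cyd, Wes, Nia, Fay, Cal, Gus, Pia, Ava, Rex, Ada, Dee]
Visit Lou → queue [Ivy, Cyd, Wes, Nia, Fay, Cal, Gus, Pia, Ava, Rex, Ada, Dee]
Visit Ivy; enqueue Xiu → queue [Cyd, Wes, Nia, Fay, Cal, Gus, Pia, Ava, Rex, Ada, Dee, Xiu]
Visit Cyd; enqueue Jae, Yul → queue [Wes, Nia, Fay, Cal, Gus, Pia, Ava, Rex, Ada, Dee, Xiu, Jae, Yul]
Visit Wes → queue [Nia, Fay, Cal, Gus, Pia, Ava, Rex, Ada, Dee, Xiu, Jae, Yul]
Visit Nia → queue [Fay, Cal, Gus, Pia, Ava, Rex, Ada, Dee, Xiu, Jae, Yul]
Visit Fay → queue [Cal, Gus, Pia, Ava, Rex, Ada, Dee, Xiu, Jae, Yul]
Visit Cal → queue [Gus, Pia, Ava, Rex, Ada, Dee, Xiu, Jae, Yul]
Visit Gus; enqueue Omar → queue [Pia, Ava, Rex, Ada, Dee, Xiu, Jae, Yul, Omar]
Visit Pia → queue [Ava, Rex, Ada, Dee, Xiu, Jae, Yul, Omar]
Visit Ava → queue [Rex, Ada, Dee, Xiu, Jae, Yul, Omar]
Visit Rex → queue [Ada, Dee, Xiu, Jae, Yul, Omar]
Visit Ada → queue [Dee, Xiu, Jae, Yul, Omar]
Visit Dee → queue [Xiu, Jae, Yul, Omar]
Visit Xiu → queue [Jae, Yul, Omar]
Visit Jae → queue [Yul, Omar]
Visit Yul → queue [Omar]
Visit Omar → queue []

Visit order: Ben, Bo, Kai, Tao, Lou, Ivy, Cyd, Wes, Nia, Fay, Cal, Gus, Pia, Ava, Rex, Ada, Dee, Xiu, Jae, Yul, Omar

Omar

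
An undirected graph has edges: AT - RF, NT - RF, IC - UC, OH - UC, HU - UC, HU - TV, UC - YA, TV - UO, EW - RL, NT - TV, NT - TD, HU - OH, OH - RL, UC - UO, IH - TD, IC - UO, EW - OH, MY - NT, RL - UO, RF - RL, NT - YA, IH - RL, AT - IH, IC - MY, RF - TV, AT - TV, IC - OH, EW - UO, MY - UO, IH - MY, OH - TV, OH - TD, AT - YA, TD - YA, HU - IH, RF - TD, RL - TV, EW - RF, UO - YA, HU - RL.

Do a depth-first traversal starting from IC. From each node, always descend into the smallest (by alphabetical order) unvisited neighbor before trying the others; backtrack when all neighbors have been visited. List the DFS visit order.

IC, MY, IH, AT, RF, EW, OH, HU, RL, TV, NT, TD, YA, UC, UO

Visit IC
IC → MY
MY → IH
IH → AT
AT → RF
RF → EW
EW → OH
OH → HU
HU → RL
RL → TV
TV → NT
NT → TD
TD → YA
YA → UC
UC → UO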